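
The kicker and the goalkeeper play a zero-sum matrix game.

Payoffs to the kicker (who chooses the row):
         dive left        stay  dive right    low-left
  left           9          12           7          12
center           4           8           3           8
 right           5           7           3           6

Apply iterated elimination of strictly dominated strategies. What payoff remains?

Column stay is strictly dominated by dive left for the goalkeeper (9<12, 4<8, 5<7); eliminate stay.
Column dive left is strictly dominated by dive right for the goalkeeper (7<9, 3<4, 3<5); eliminate dive left.
Column low-left is strictly dominated by dive right for the goalkeeper (7<12, 3<8, 3<6); eliminate low-left.
Row center is strictly dominated by row left (7>3); eliminate center.
Row right is strictly dominated by row left (7>3); eliminate right.
Only (left, dive right) remains, with payoff 7.

7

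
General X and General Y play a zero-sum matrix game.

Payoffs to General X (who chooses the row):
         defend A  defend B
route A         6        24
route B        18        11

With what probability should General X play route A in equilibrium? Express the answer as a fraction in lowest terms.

7/25

Row minima are 6 and 11, so General X's maximin is 11; column maxima are 18 and 24, so General Y's minimax is 18. These differ, so the equilibrium is in mixed strategies.
Let General X play route A with probability p. General Y is indifferent when 6p + 18(1−p) = 24p + 11(1−p), giving p = 7/25.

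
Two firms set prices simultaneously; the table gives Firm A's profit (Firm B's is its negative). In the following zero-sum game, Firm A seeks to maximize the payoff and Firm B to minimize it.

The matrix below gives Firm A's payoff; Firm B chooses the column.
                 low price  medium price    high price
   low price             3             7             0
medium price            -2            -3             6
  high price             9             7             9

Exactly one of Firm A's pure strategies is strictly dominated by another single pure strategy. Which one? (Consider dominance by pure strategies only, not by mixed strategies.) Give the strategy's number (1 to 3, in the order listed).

2

Compare medium price with high price: 9 > -2, 7 > -3, 9 > 6.
So high price strictly dominates medium price for Firm A; medium price is strictly dominated.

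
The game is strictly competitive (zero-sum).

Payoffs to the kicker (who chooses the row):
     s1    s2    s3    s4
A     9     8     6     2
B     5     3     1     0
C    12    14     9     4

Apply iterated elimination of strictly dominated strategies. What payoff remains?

4

Column s1 is strictly dominated by s3 for the goalkeeper (6<9, 1<5, 9<12); eliminate s1.
Row A is strictly dominated by row C (14>8, 9>6, 4>2); eliminate A.
Row B is strictly dominated by row C (14>3, 9>1, 4>0); eliminate B.
Column s3 is strictly dominated by s4 for the goalkeeper (4<9); eliminate s3.
Column s2 is strictly dominated by s4 for the goalkeeper (4<14); eliminate s2.
Only (C, s4) remains, with payoff 4.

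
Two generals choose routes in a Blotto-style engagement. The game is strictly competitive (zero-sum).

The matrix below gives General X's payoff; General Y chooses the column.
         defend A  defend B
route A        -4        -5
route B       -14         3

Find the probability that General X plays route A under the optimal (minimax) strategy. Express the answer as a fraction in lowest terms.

Row minima are -5 and -14, so General X's maximin is -5; column maxima are -4 and 3, so General Y's minimax is -4. These differ, so the equilibrium is in mixed strategies.
Let General X play route A with probability p. General Y is indifferent when −4p − 14(1−p) = −5p + 3(1−p), giving p = 17/18.

17/18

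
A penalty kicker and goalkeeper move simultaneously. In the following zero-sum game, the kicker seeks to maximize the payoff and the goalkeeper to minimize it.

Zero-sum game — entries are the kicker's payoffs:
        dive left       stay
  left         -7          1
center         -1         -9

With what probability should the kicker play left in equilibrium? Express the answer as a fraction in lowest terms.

1/2

Row minima are -7 and -9, so the kicker's maximin is -7; column maxima are -1 and 1, so the goalkeeper's minimax is -1. These differ, so the equilibrium is in mixed strategies.
Let the kicker play left with probability p. The goalkeeper is indifferent when −7p − (1−p) = p − 9(1−p), giving p = 1/2.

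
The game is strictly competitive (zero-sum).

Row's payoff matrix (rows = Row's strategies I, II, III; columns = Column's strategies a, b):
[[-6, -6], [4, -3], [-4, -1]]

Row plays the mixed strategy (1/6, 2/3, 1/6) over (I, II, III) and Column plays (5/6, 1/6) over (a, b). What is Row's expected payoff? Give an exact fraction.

Against (5/6, 1/6), each row's expected payoff is I: -6; II: 17/6; III: -7/2.
Taking the (1/6, 2/3, 1/6)-weighted average: (1/6)·(-6) + (2/3)·(17/6) + (1/6)·(-7/2) = 11/36.

11/36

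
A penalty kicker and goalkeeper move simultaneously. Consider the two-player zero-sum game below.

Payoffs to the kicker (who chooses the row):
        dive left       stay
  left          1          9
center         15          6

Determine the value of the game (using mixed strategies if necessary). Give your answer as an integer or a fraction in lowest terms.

Row minima are 1 and 6, so the kicker's maximin is 6; column maxima are 15 and 9, so the goalkeeper's minimax is 9. These differ, so the equilibrium is in mixed strategies.
Let the kicker play left with probability p. The goalkeeper is indifferent when p + 15(1−p) = 9p + 6(1−p), giving p = 9/17.
Let the goalkeeper play dive left with probability q. The kicker is indifferent when q + 9(1−q) = 15q + 6(1−q), giving q = 3/17.
The value is 1·(3/17) + (9)·(14/17) = 129/17.

129/17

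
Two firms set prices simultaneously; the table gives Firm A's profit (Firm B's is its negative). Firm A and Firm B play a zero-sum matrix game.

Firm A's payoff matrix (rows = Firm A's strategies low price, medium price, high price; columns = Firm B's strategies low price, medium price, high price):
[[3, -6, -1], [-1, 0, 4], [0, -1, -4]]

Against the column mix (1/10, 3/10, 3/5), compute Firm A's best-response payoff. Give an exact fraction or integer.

low price: (3)·(1/10) + (-6)·(3/10) + (-1)·(3/5) = -21/10.
medium price: (-1)·(1/10) + (0)·(3/10) + (4)·(3/5) = 23/10.
high price: (0)·(1/10) + (-1)·(3/10) + (-4)·(3/5) = -27/10.
The best pure response is medium price with expected payoff 23/10.

23/10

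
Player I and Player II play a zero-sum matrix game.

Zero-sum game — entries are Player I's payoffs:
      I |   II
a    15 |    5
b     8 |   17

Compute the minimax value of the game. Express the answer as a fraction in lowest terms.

Row minima are 5 and 8, so Player I's maximin is 8; column maxima are 15 and 17, so Player II's minimax is 15. These differ, so the equilibrium is in mixed strategies.
Let Player I play a with probability p. Player II is indifferent when 15p + 8(1−p) = 5p + 17(1−p), giving p = 9/19.
Let Player II play I with probability q. Player I is indifferent when 15q + 5(1−q) = 8q + 17(1−q), giving q = 12/19.
The value is 15·(12/19) + (5)·(7/19) = 215/19.

215/19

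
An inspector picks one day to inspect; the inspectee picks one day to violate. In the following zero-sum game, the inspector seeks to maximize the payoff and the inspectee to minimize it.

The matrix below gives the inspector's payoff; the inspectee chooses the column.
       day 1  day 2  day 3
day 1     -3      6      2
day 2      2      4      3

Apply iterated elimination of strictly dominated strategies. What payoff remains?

Column day 3 is strictly dominated by day 1 for the inspectee (-3<2, 2<3); eliminate day 3.
Column day 2 is strictly dominated by day 1 for the inspectee (-3<6, 2<4); eliminate day 2.
Row day 1 is strictly dominated by row day 2 (2>-3); eliminate day 1.
Only (day 2, day 1) remains, with payoff 2.

2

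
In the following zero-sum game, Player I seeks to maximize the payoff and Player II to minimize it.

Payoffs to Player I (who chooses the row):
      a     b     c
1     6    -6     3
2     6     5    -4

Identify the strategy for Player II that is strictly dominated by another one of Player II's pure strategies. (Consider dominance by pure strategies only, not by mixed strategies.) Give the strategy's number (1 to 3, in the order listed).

Player II prefers columns that give Player I less. Compare a with b: -6 < 6, 5 < 6.
So b strictly dominates a for Player II; a is strictly dominated.

1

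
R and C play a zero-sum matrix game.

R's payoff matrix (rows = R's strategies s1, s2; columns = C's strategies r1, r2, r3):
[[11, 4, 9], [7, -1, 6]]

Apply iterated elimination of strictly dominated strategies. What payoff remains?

Row s2 is strictly dominated by row s1 (11>7, 4>-1, 9>6); eliminate s2.
Column r1 is strictly dominated by r2 for C (4<11); eliminate r1.
Column r3 is strictly dominated by r2 for C (4<9); eliminate r3.
Only (s1, r2) remains, with payoff 4.

4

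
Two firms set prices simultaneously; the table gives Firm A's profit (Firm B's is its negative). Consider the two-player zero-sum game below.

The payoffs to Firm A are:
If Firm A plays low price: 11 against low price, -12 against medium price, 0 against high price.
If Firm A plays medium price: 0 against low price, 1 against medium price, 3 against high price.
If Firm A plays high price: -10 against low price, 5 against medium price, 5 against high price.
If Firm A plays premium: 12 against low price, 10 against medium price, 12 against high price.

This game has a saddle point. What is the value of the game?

10

Row minima: -12, 0, -10, 10 → Firm A's maximin is 10.
Column maxima: 12, 10, 12 → Firm B's minimax is 10.
They coincide at (premium, medium price), so the value is 10.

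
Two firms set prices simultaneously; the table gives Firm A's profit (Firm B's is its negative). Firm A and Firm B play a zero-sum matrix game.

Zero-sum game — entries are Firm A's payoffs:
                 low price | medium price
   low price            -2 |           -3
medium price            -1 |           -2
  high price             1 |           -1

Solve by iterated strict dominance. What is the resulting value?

Row medium price is strictly dominated by row high price (1>-1, -1>-2); eliminate medium price.
Column low price is strictly dominated by medium price for Firm B (-3<-2, -1<1); eliminate low price.
Row low price is strictly dominated by row high price (-1>-3); eliminate low price.
Only (high price, medium price) remains, with payoff -1.

-1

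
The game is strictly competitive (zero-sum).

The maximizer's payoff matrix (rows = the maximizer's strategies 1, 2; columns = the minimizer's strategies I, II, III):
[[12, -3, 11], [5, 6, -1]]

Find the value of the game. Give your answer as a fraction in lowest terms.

3

Column I is strictly dominated by III for the minimizer (it gives the maximizer more in every row).
The remaining 2×2 game on (1, 2) × (II, III) has no saddle point. Let the maximizer play 1 with probability p; indifference gives −3p + 6(1−p) = 11p − (1−p), so p = 1/3.
Similarly the minimizer's optimal q on II is 4/7, and the value is -3·(4/7) + (11)·(3/7) = 3.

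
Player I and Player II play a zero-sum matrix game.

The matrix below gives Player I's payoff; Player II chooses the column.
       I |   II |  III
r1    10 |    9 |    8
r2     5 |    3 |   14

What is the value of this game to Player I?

Column I is strictly dominated by II for Player II (it gives Player I more in every row).
The remaining 2×2 game on (r1, r2) × (II, III) has no saddle point. Let Player I play r1 with probability p; indifference gives 9p + 3(1−p) = 8p + 14(1−p), so p = 11/12.
Similarly Player II's optimal q on II is 1/2, and the value is 9·(1/2) + (8)·(1/2) = 17/2.

17/2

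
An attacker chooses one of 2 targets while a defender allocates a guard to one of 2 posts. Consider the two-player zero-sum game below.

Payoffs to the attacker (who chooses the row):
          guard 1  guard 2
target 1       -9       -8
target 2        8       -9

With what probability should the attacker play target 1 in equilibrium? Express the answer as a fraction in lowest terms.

17/18

Row minima are -9 and -9, so the attacker's maximin is -9; column maxima are 8 and -8, so the defender's minimax is -8. These differ, so the equilibrium is in mixed strategies.
Let the attacker play target 1 with probability p. The defender is indifferent when −9p + 8(1−p) = −8p − 9(1−p), giving p = 17/18.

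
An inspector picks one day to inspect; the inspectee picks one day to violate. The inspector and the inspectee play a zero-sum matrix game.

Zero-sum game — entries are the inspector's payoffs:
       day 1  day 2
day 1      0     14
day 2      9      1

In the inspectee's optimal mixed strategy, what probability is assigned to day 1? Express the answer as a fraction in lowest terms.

Row minima are 0 and 1, so the inspector's maximin is 1; column maxima are 9 and 14, so the inspectee's minimax is 9. These differ, so the equilibrium is in mixed strategies.
Let the inspectee play day 1 with probability q. The inspector is indifferent when 14(1−q) = 9q + (1−q), giving q = 13/22.

13/22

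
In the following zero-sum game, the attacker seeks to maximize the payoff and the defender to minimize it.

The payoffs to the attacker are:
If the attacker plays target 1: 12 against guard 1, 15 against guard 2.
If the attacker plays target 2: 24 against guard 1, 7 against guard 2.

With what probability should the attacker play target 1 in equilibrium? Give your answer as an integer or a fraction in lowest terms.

17/20

Row minima are 12 and 7, so the attacker's maximin is 12; column maxima are 24 and 15, so the defender's minimax is 15. These differ, so the equilibrium is in mixed strategies.
Let the attacker play target 1 with probability p. The defender is indifferent when 12p + 24(1−p) = 15p + 7(1−p), giving p = 17/20.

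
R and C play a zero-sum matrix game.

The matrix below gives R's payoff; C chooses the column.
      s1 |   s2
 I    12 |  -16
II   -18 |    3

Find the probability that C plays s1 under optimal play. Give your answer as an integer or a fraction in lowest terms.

Row minima are -16 and -18, so R's maximin is -16; column maxima are 12 and 3, so C's minimax is 3. These differ, so the equilibrium is in mixed strategies.
Let C play s1 with probability q. R is indifferent when 12q − 16(1−q) = −18q + 3(1−q), giving q = 19/49.

19/49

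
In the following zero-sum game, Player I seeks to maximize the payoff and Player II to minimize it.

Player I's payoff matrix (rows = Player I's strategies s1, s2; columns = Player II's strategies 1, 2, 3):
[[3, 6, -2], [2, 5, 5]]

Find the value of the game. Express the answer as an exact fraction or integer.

Column 2 is strictly dominated by 1 for Player II (it gives Player I more in every row).
The remaining 2×2 game on (s1, s2) × (1, 3) has no saddle point. Let Player I play s1 with probability p; indifference gives 3p + 2(1−p) = −2p + 5(1−p), so p = 3/8.
Similarly Player II's optimal q on 1 is 7/8, and the value is 3·(7/8) + (-2)·(1/8) = 19/8.

19/8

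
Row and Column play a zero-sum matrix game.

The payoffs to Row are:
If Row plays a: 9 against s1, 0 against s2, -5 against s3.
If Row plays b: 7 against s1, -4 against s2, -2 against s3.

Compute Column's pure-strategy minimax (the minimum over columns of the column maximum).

The worst case (largest entry) in each column is s1: 9, s2: 0, s3: -2.
The best (smallest) of these is -2.

-2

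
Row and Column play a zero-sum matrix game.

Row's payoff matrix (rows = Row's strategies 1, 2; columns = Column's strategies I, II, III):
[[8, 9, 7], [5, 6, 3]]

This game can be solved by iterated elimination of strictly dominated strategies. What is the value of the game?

Row 2 is strictly dominated by row 1 (8>5, 9>6, 7>3); eliminate 2.
Column II is strictly dominated by I for Column (8<9); eliminate II.
Column I is strictly dominated by III for Column (7<8); eliminate I.
Only (1, III) remains, with payoff 7.

7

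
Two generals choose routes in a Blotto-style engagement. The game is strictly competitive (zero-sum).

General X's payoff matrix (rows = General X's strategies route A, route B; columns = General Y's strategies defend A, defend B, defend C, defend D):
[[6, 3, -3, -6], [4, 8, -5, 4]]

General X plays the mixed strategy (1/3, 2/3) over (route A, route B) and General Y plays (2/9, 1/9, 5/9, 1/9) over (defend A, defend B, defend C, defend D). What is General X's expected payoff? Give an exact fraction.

-16/27

Against (2/9, 1/9, 5/9, 1/9), each row's expected payoff is route A: -2/3; route B: -5/9.
Taking the (1/3, 2/3)-weighted average: (1/3)·(-2/3) + (2/3)·(-5/9) = -16/27.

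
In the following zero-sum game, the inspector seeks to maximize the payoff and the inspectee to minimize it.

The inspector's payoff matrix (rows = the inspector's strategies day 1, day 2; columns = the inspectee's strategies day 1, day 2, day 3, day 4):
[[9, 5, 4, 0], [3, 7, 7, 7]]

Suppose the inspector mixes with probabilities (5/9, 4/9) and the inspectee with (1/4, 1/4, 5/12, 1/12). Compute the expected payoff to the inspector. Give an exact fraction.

299/54

Against (1/4, 1/4, 5/12, 1/12), each row's expected payoff is day 1: 31/6; day 2: 6.
Taking the (5/9, 4/9)-weighted average: (5/9)·(31/6) + (4/9)·(6) = 299/54.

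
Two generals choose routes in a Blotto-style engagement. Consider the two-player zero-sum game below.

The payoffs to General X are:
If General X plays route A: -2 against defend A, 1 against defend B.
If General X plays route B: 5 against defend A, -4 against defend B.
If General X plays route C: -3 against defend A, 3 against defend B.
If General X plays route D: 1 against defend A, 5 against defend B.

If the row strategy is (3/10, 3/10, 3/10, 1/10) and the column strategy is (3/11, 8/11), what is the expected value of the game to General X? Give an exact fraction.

Against (3/11, 8/11), each row's expected payoff is route A: 2/11; route B: -17/11; route C: 15/11; route D: 43/11.
Taking the (3/10, 3/10, 3/10, 1/10)-weighted average: (3/10)·(2/11) + (3/10)·(-17/11) + (3/10)·(15/11) + (1/10)·(43/11) = 43/110.

43/110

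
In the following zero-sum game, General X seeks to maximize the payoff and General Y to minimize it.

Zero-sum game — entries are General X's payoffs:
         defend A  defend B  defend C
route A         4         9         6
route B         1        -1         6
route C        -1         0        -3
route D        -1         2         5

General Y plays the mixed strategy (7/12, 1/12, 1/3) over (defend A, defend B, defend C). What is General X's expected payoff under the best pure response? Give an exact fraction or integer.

route A: (4)·(7/12) + (9)·(1/12) + (6)·(1/3) = 61/12.
route B: (1)·(7/12) + (-1)·(1/12) + (6)·(1/3) = 5/2.
route C: (-1)·(7/12) + (0)·(1/12) + (-3)·(1/3) = -19/12.
route D: (-1)·(7/12) + (2)·(1/12) + (5)·(1/3) = 5/4.
The best pure response is route A with expected payoff 61/12.

61/12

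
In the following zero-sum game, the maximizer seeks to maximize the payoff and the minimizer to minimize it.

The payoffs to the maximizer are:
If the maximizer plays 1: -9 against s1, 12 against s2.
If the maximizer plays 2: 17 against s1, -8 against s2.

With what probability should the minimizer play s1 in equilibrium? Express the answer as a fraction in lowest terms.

Row minima are -9 and -8, so the maximizer's maximin is -8; column maxima are 17 and 12, so the minimizer's minimax is 12. These differ, so the equilibrium is in mixed strategies.
Let the minimizer play s1 with probability q. The maximizer is indifferent when −9q + 12(1−q) = 17q − 8(1−q), giving q = 10/23.

10/23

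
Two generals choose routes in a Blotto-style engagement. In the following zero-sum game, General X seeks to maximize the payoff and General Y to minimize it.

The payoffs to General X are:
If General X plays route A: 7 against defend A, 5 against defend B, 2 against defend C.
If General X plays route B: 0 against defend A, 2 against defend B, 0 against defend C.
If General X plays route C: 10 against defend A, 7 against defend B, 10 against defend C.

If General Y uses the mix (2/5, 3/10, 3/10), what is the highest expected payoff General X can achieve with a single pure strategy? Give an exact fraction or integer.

91/10

route A: (7)·(2/5) + (5)·(3/10) + (2)·(3/10) = 49/10.
route B: (0)·(2/5) + (2)·(3/10) + (0)·(3/10) = 3/5.
route C: (10)·(2/5) + (7)·(3/10) + (10)·(3/10) = 91/10.
The best pure response is route C with expected payoff 91/10.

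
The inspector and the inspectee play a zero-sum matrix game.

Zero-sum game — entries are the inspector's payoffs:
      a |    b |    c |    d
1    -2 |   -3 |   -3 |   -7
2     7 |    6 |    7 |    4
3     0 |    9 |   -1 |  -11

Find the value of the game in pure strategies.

4

Row minima: -7, 4, -11 → the inspector's maximin is 4.
Column maxima: 7, 9, 7, 4 → the inspectee's minimax is 4.
They coincide at (2, d), so the value is 4.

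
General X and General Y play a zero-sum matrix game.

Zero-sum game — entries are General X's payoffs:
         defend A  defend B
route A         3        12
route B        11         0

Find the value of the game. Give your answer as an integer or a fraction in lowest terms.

33/5

Row minima are 3 and 0, so General X's maximin is 3; column maxima are 11 and 12, so General Y's minimax is 11. These differ, so the equilibrium is in mixed strategies.
Let General X play route A with probability p. General Y is indifferent when 3p + 11(1−p) = 12p, giving p = 11/20.
Let General Y play defend A with probability q. General X is indifferent when 3q + 12(1−q) = 11q, giving q = 3/5.
The value is 3·(3/5) + (12)·(2/5) = 33/5.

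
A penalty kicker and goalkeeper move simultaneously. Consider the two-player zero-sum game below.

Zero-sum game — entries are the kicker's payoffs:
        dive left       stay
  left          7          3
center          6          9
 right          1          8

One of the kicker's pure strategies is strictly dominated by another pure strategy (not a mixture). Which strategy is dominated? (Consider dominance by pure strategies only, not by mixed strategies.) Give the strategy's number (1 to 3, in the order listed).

3

Compare right with center: 6 > 1, 9 > 8.
So center strictly dominates right for the kicker; right is strictly dominated.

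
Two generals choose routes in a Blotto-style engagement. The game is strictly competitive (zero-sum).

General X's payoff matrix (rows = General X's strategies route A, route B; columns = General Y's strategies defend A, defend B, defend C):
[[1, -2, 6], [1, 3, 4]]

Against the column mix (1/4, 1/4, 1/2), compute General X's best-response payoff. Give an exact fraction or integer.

3

route A: (1)·(1/4) + (-2)·(1/4) + (6)·(1/2) = 11/4.
route B: (1)·(1/4) + (3)·(1/4) + (4)·(1/2) = 3.
The best pure response is route B with expected payoff 3.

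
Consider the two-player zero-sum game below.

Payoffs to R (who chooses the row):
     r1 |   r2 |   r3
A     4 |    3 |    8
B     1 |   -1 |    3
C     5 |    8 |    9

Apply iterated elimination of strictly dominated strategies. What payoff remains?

5

Row B is strictly dominated by row A (4>1, 3>-1, 8>3); eliminate B.
Row A is strictly dominated by row C (5>4, 8>3, 9>8); eliminate A.
Column r3 is strictly dominated by r1 for C (5<9); eliminate r3.
Column r2 is strictly dominated by r1 for C (5<8); eliminate r2.
Only (C, r1) remains, with payoff 5.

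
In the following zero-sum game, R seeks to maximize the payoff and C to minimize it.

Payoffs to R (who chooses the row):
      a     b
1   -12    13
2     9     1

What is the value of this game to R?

Row minima are -12 and 1, so R's maximin is 1; column maxima are 9 and 13, so C's minimax is 9. These differ, so the equilibrium is in mixed strategies.
Let R play 1 with probability p. C is indifferent when −12p + 9(1−p) = 13p + (1−p), giving p = 8/33.
Let C play a with probability q. R is indifferent when −12q + 13(1−q) = 9q + (1−q), giving q = 4/11.
The value is -12·(4/11) + (13)·(7/11) = 43/11.

43/11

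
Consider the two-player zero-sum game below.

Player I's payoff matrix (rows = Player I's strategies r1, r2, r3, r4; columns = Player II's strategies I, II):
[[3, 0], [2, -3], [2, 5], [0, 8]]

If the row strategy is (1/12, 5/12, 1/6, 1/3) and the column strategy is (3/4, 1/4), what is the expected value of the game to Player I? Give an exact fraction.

Against (3/4, 1/4), each row's expected payoff is r1: 9/4; r2: 3/4; r3: 11/4; r4: 2.
Taking the (1/12, 5/12, 1/6, 1/3)-weighted average: (1/12)·(9/4) + (5/12)·(3/4) + (1/6)·(11/4) + (1/3)·(2) = 13/8.

13/8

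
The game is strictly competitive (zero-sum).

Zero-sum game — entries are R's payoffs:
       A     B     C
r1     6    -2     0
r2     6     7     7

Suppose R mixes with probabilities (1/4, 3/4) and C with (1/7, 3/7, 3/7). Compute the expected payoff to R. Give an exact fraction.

36/7

Against (1/7, 3/7, 3/7), each row's expected payoff is r1: 0; r2: 48/7.
Taking the (1/4, 3/4)-weighted average: (1/4)·(0) + (3/4)·(48/7) = 36/7.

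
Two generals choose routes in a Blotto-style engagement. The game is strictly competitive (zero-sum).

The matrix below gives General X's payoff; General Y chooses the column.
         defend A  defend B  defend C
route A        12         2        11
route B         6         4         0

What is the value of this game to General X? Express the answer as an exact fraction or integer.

44/13

Column defend A is strictly dominated by defend C for General Y (it gives General X more in every row).
The remaining 2×2 game on (route A, route B) × (defend B, defend C) has no saddle point. Let General X play route A with probability p; indifference gives 2p + 4(1−p) = 11p, so p = 4/13.
Similarly General Y's optimal q on defend B is 11/13, and the value is 2·(11/13) + (11)·(2/13) = 44/13.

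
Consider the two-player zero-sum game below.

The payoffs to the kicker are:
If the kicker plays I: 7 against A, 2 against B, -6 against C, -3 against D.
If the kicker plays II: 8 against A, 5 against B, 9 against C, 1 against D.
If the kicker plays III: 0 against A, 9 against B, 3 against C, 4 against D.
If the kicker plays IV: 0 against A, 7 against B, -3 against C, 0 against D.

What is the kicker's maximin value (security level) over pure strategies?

1

The worst-case payoff for each row is I: -6, II: 1, III: 0, IV: -3.
The best of these is 1.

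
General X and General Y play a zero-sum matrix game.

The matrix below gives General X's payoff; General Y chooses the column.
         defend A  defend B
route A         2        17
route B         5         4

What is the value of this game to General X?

77/16

Row minima are 2 and 4, so General X's maximin is 4; column maxima are 5 and 17, so General Y's minimax is 5. These differ, so the equilibrium is in mixed strategies.
Let General X play route A with probability p. General Y is indifferent when 2p + 5(1−p) = 17p + 4(1−p), giving p = 1/16.
Let General Y play defend A with probability q. General X is indifferent when 2q + 17(1−q) = 5q + 4(1−q), giving q = 13/16.
The value is 2·(13/16) + (17)·(3/16) = 77/16.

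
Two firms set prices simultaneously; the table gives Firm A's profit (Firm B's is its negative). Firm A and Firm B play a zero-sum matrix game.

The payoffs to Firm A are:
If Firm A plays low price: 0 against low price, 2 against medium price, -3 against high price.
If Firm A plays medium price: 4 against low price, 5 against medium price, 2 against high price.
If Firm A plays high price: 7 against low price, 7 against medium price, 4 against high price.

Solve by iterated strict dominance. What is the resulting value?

Column medium price is strictly dominated by high price for Firm B (-3<2, 2<5, 4<7); eliminate medium price.
Row low price is strictly dominated by row medium price (4>0, 2>-3); eliminate low price.
Row medium price is strictly dominated by row high price (7>4, 4>2); eliminate medium price.
Column low price is strictly dominated by high price for Firm B (4<7); eliminate low price.
Only (high price, high price) remains, with payoff 4.

4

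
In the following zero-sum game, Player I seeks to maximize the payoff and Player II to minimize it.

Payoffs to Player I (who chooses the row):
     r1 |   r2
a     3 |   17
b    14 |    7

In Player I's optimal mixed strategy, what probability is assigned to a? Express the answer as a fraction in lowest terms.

1/3

Row minima are 3 and 7, so Player I's maximin is 7; column maxima are 14 and 17, so Player II's minimax is 14. These differ, so the equilibrium is in mixed strategies.
Let Player I play a with probability p. Player II is indifferent when 3p + 14(1−p) = 17p + 7(1−p), giving p = 1/3.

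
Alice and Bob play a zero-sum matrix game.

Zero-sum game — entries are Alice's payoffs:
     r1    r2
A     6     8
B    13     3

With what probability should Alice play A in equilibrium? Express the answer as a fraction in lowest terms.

5/6

Row minima are 6 and 3, so Alice's maximin is 6; column maxima are 13 and 8, so Bob's minimax is 8. These differ, so the equilibrium is in mixed strategies.
Let Alice play A with probability p. Bob is indifferent when 6p + 13(1−p) = 8p + 3(1−p), giving p = 5/6.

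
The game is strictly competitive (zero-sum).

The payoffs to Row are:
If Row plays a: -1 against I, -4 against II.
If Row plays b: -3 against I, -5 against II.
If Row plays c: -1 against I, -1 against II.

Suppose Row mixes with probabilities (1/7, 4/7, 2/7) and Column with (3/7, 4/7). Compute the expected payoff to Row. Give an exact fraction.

Against (3/7, 4/7), each row's expected payoff is a: -19/7; b: -29/7; c: -1.
Taking the (1/7, 4/7, 2/7)-weighted average: (1/7)·(-19/7) + (4/7)·(-29/7) + (2/7)·(-1) = -149/49.

-149/49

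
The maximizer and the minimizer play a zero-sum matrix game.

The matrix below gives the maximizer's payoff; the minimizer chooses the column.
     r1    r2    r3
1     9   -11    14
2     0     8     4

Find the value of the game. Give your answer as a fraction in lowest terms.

Column r3 is strictly dominated by r1 for the minimizer (it gives the maximizer more in every row).
The remaining 2×2 game on (1, 2) × (r1, r2) has no saddle point. Let the maximizer play 1 with probability p; indifference gives 9p = −11p + 8(1−p), so p = 2/7.
Similarly the minimizer's optimal q on r1 is 19/28, and the value is 9·(19/28) + (-11)·(9/28) = 18/7.

18/7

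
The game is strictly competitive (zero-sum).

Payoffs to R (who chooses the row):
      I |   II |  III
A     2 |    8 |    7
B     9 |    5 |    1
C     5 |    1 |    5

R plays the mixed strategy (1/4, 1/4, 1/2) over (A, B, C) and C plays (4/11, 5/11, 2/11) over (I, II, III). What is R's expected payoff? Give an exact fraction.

195/44

Against (4/11, 5/11, 2/11), each row's expected payoff is A: 62/11; B: 63/11; C: 35/11.
Taking the (1/4, 1/4, 1/2)-weighted average: (1/4)·(62/11) + (1/4)·(63/11) + (1/2)·(35/11) = 195/44.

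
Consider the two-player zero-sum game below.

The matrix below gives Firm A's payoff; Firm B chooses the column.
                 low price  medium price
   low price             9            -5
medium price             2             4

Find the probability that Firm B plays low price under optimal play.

Row minima are -5 and 2, so Firm A's maximin is 2; column maxima are 9 and 4, so Firm B's minimax is 4. These differ, so the equilibrium is in mixed strategies.
Let Firm B play low price with probability q. Firm A is indifferent when 9q − 5(1−q) = 2q + 4(1−q), giving q = 9/16.

9/16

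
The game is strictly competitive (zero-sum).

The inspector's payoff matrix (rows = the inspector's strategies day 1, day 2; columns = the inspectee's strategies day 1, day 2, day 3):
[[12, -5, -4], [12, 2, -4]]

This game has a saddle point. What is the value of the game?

-4

Row minima: -5, -4 → the inspector's maximin is -4.
Column maxima: 12, 2, -4 → the inspectee's minimax is -4.
They coincide at (day 2, day 3), so the value is -4.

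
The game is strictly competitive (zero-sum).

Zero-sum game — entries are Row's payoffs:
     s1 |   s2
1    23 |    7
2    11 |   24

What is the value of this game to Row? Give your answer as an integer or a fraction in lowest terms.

Row minima are 7 and 11, so Row's maximin is 11; column maxima are 23 and 24, so Column's minimax is 23. These differ, so the equilibrium is in mixed strategies.
Let Row play 1 with probability p. Column is indifferent when 23p + 11(1−p) = 7p + 24(1−p), giving p = 13/29.
Let Column play s1 with probability q. Row is indifferent when 23q + 7(1−q) = 11q + 24(1−q), giving q = 17/29.
The value is 23·(17/29) + (7)·(12/29) = 475/29.

475/29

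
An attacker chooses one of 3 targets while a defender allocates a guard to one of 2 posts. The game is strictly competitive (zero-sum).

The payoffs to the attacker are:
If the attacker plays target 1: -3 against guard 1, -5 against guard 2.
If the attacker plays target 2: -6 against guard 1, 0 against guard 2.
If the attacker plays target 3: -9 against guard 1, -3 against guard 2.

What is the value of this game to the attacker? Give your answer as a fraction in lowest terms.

Row target 3 is strictly dominated by row target 2, so the attacker never plays it.
The remaining 2×2 game on (target 1, target 2) × (guard 1, guard 2) has no saddle point. Let the attacker play target 1 with probability p; indifference gives −3p − 6(1−p) = −5p, so p = 3/4.
Similarly the defender's optimal q on guard 1 is 5/8, and the value is -3·(5/8) + (-5)·(3/8) = -15/4.

-15/4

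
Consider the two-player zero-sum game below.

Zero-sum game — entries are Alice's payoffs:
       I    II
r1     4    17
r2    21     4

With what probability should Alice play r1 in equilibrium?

17/30

Row minima are 4 and 4, so Alice's maximin is 4; column maxima are 21 and 17, so Bob's minimax is 17. These differ, so the equilibrium is in mixed strategies.
Let Alice play r1 with probability p. Bob is indifferent when 4p + 21(1−p) = 17p + 4(1−p), giving p = 17/30.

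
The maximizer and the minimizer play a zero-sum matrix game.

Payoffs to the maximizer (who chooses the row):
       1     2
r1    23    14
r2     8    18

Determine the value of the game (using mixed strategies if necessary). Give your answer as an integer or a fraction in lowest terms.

Row minima are 14 and 8, so the maximizer's maximin is 14; column maxima are 23 and 18, so the minimizer's minimax is 18. These differ, so the equilibrium is in mixed strategies.
Let the maximizer play r1 with probability p. The minimizer is indifferent when 23p + 8(1−p) = 14p + 18(1−p), giving p = 10/19.
Let the minimizer play 1 with probability q. The maximizer is indifferent when 23q + 14(1−q) = 8q + 18(1−q), giving q = 4/19.
The value is 23·(4/19) + (14)·(15/19) = 302/19.

302/19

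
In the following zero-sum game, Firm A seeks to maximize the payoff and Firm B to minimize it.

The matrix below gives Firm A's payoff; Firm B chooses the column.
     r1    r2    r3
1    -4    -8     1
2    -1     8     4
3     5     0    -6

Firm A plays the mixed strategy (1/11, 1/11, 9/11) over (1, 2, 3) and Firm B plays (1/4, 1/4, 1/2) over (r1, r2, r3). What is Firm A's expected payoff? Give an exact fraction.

-29/22

Against (1/4, 1/4, 1/2), each row's expected payoff is 1: -5/2; 2: 15/4; 3: -7/4.
Taking the (1/11, 1/11, 9/11)-weighted average: (1/11)·(-5/2) + (1/11)·(15/4) + (9/11)·(-7/4) = -29/22.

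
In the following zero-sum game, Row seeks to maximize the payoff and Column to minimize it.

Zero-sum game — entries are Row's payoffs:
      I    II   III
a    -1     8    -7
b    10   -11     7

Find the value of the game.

-7/11

Column I is strictly dominated by III for Column (it gives Row more in every row).
The remaining 2×2 game on (a, b) × (II, III) has no saddle point. Let Row play a with probability p; indifference gives 8p − 11(1−p) = −7p + 7(1−p), so p = 6/11.
Similarly Column's optimal q on II is 14/33, and the value is 8·(14/33) + (-7)·(19/33) = -7/11.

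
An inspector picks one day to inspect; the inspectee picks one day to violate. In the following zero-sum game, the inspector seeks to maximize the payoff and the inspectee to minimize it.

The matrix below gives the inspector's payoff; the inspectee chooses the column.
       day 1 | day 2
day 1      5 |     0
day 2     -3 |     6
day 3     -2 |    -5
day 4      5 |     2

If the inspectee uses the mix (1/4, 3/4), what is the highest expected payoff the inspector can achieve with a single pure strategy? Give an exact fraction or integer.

15/4

day 1: (5)·(1/4) + (0)·(3/4) = 5/4.
day 2: (-3)·(1/4) + (6)·(3/4) = 15/4.
day 3: (-2)·(1/4) + (-5)·(3/4) = -17/4.
day 4: (5)·(1/4) + (2)·(3/4) = 11/4.
The best pure response is day 2 with expected payoff 15/4.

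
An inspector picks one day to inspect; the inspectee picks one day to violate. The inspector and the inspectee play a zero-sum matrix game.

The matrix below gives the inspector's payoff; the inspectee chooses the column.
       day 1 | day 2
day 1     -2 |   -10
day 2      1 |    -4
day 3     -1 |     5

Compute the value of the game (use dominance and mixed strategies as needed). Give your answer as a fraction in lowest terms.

Row day 1 is strictly dominated by row day 2, so the inspector never plays it.
The remaining 2×2 game on (day 2, day 3) × (day 1, day 2) has no saddle point. Let the inspector play day 2 with probability p; indifference gives p − (1−p) = −4p + 5(1−p), so p = 6/11.
Similarly the inspectee's optimal q on day 1 is 9/11, and the value is 1·(9/11) + (-4)·(2/11) = 1/11.

1/11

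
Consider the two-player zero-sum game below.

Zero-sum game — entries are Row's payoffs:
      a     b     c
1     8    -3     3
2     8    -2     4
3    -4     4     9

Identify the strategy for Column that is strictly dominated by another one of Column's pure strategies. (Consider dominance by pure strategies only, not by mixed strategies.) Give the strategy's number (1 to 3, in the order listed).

3

Column prefers columns that give Row less. Compare c with b: -3 < 3, -2 < 4, 4 < 9.
So b strictly dominates c for Column; c is strictly dominated.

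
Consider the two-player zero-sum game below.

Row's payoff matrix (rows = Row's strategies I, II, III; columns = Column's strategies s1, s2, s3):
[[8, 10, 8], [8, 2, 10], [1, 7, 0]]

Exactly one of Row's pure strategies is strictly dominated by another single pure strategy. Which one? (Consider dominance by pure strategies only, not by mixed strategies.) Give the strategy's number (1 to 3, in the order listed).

Compare III with I: 8 > 1, 10 > 7, 8 > 0.
So I strictly dominates III for Row; III is strictly dominated.

3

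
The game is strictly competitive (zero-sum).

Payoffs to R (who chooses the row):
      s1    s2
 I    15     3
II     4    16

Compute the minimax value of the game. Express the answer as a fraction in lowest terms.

Row minima are 3 and 4, so R's maximin is 4; column maxima are 15 and 16, so C's minimax is 15. These differ, so the equilibrium is in mixed strategies.
Let R play I with probability p. C is indifferent when 15p + 4(1−p) = 3p + 16(1−p), giving p = 1/2.
Let C play s1 with probability q. R is indifferent when 15q + 3(1−q) = 4q + 16(1−q), giving q = 13/24.
The value is 15·(13/24) + (3)·(11/24) = 19/2.

19/2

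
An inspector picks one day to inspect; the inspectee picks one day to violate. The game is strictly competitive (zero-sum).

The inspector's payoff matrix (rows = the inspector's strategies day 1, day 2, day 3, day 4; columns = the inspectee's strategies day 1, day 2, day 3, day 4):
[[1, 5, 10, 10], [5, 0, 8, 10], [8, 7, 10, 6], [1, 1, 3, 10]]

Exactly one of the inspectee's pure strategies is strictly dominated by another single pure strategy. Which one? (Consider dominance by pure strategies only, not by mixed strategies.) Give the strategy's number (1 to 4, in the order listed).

The inspectee prefers columns that give the inspector less. Compare day 3 with day 1: 1 < 10, 5 < 8, 8 < 10, 1 < 3.
So day 1 strictly dominates day 3 for the inspectee; day 3 is strictly dominated.

3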